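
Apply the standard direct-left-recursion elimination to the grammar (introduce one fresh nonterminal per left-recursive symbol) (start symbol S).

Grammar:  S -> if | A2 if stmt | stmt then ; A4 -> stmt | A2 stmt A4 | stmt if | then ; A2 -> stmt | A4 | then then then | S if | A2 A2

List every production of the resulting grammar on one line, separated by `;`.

Left recursion appears on A2.
For A2: α = {A2}, β = {stmt, A4, then then then, S if}. Rewrite as A2 → β A2' and A2' → α A2' | ε.

S -> if | A2 if stmt | stmt then; A4 -> stmt | A2 stmt A4 | stmt if | then; A2 -> stmt A2' | A4 A2' | then then then A2' | S if A2'; A2' -> A2 A2' | ε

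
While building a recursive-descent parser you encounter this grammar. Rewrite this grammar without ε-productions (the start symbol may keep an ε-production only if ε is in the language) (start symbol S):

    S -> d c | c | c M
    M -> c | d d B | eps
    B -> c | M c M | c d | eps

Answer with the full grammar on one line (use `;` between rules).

The nullable symbols are {B, M}.
ε ∉ L(G), so no ε-production is kept.
Add the nullable-subset variants: M → d d B gives d d B | d d. B → M c M gives M c M | M c | c M.

S -> d c | c | c M; M -> c | d d B | d d; B -> c | M c M | M c | c M | c d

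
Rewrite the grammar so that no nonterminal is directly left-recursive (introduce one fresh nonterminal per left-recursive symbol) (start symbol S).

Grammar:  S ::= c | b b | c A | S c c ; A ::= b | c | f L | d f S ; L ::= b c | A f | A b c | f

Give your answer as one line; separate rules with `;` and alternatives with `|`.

S ::= c S' | b b S' | c A S'; A ::= b | c | f L | d f S; L ::= b c | A f | A b c | f; S' ::= c c S' | ε

S is directly left-recursive.
For S: α = {c c}, β = {c, b b, c A}. Rewrite as S → β S' and S' → α S' | ε.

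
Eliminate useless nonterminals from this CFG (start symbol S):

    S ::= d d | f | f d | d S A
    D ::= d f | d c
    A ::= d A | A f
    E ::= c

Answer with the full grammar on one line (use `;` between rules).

S ::= d d | f | f d

Generating nonterminals: {D, E, S}.
Reachable from S after that: {S}.
Removed useless symbols: {A, D, E} and every production mentioning them.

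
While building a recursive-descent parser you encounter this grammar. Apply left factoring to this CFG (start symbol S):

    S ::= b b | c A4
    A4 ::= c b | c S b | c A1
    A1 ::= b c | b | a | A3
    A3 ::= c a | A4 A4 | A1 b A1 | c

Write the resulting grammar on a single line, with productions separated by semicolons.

A4 has alternatives sharing prefix 'c': factor to A4 → c A4' with A4' → b | S b | A1.
A1 has alternatives sharing prefix 'b': factor to A1 → b A1' with A1' → c | ε.
A3 has alternatives sharing prefix 'c': factor to A3 → c A3' with A3' → a | ε.

S ::= b b | c A4; A4 ::= c A4'; A1 ::= a | A3 | b A1'; A3 ::= A4 A4 | A1 b A1 | c A3'; A4' ::= b | S b | A1; A1' ::= c | eps; A3' ::= a | eps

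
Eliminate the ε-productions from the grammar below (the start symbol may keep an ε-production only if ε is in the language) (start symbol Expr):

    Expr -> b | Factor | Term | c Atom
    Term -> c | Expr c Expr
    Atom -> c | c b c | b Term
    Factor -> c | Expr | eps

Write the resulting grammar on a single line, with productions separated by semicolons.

The nullable symbols are {Expr, Factor}.
ε ∈ L(G) since Expr is nullable, so keep Expr → ε.
For each production, add variants omitting each subset of nullable occurrences: Term → Expr c Expr gives Expr c Expr | Expr c | c Expr.

Expr -> b | Factor | Term | c Atom | eps; Term -> c | Expr c Expr | Expr c | c Expr; Atom -> c | c b c | b Term; Factor -> c | Expr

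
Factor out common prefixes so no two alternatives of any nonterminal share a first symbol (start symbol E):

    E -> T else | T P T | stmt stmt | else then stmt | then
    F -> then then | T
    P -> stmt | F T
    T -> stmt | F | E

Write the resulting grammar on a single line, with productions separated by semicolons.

E -> stmt stmt | else then stmt | then | T E'; F -> then then | T; P -> stmt | F T; T -> stmt | F | E; E' -> else | P T

E has alternatives sharing prefix 'T': factor to E → T E' with E' → else | P T.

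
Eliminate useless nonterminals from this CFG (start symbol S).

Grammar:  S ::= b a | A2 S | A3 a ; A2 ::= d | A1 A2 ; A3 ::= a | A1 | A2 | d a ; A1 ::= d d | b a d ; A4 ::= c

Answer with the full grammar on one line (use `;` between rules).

Generating nonterminals: {A1, A2, A3, A4, S}.
Reachable from S after that: {A1, A2, A3, S}.
Removed useless symbols: {A4} and every production mentioning them.

S ::= b a | A2 S | A3 a; A2 ::= d | A1 A2; A3 ::= a | A1 | A2 | d a; A1 ::= d d | b a d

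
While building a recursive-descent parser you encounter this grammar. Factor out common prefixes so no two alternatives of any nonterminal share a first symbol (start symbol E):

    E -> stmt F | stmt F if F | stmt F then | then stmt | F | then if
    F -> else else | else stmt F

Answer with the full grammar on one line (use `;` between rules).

E -> F | stmt F E' | then E''; F -> else F'; E' -> ε | if F | then; E'' -> stmt | if; F' -> else | stmt F

E has alternatives sharing prefix 'stmt F': factor to E → stmt F E' with E' → ε | if F | then.
E has alternatives sharing prefix 'then': factor to E → then E'' with E'' → stmt | if.
F has alternatives sharing prefix 'else': factor to F → else F' with F' → else | stmt F.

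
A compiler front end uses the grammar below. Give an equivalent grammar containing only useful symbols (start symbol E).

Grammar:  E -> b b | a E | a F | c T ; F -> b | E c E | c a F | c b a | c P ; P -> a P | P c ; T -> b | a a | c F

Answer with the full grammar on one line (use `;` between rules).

Generating nonterminals: {E, F, T}.
Reachable from E after that: {E, F, T}.
Removed useless symbols: {P} and every production mentioning them.

E -> b b | a E | a F | c T; F -> b | E c E | c a F | c b a; T -> b | a a | c F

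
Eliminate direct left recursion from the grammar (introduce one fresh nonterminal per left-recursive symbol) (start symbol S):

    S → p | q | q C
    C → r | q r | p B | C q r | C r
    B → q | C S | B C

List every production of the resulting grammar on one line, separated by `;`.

Directly left-recursive nonterminals: C, B.
For C: α = {q r, r}, β = {r, q r, p B}. Rewrite as C → β C' and C' → α C' | ε.
For B: α = {C}, β = {q, C S}. Rewrite as B → β B' and B' → α B' | ε.

S → p | q | q C; C → r C' | q r C' | p B C'; B → q B' | C S B'; C' → q r C' | r C' | epsilon; B' → C B' | epsilon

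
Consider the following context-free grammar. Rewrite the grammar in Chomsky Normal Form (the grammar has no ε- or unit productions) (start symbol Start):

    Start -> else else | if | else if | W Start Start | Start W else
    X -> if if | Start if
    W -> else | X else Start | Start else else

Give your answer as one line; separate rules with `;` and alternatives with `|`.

Start -> X1 X1 | if | X1 X2 | W Y1 | Start Y2; X -> X2 X2 | Start X2; W -> else | X Y3 | Start Y4; X1 -> else; X2 -> if; Y1 -> Start Start; Y2 -> W X1; Y3 -> X1 Start; Y4 -> X1 X1

Introduce a nonterminal for each terminal appearing in a rule of length ≥ 2: X1 → else, X2 → if.
Binarize each right-hand side of length ≥ 3 by chaining fresh nonterminals (Y1, Y2, …): affected rules were Start → W Start Start; Start → Start W X1; W → X X1 Start; W → Start X1 X1.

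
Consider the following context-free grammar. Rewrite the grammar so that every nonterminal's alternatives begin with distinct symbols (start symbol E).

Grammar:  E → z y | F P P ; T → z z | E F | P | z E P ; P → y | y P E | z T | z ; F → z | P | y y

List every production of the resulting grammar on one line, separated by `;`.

E → z y | F P P; T → E F | P | z T'; P → y P' | z P''; F → z | P | y y; T' → z | E P; P' → ε | P E; P'' → T | ε

T has alternatives sharing prefix 'z': factor to T → z T' with T' → z | E P.
P has alternatives sharing prefix 'y': factor to P → y P' with P' → ε | P E.
P has alternatives sharing prefix 'z': factor to P → z P'' with P'' → T | ε.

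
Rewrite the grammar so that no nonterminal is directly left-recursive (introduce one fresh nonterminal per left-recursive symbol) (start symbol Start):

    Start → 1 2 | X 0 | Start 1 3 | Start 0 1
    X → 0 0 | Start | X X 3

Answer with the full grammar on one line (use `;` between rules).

Start → 1 2 Start1 | X 0 Start1; X → 0 0 X1 | Start X1; Start1 → 1 3 Start1 | 0 1 Start1 | ε; X1 → X 3 X1 | ε

Left recursion appears on Start, X.
For Start: α = {1 3, 0 1}, β = {1 2, X 0}. Rewrite as Start → β Start1 and Start1 → α Start1 | ε.
For X: α = {X 3}, β = {0 0, Start}. Rewrite as X → β X1 and X1 → α X1 | ε.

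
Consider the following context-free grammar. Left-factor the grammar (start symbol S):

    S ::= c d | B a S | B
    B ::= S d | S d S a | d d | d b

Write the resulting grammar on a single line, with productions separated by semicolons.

S has alternatives sharing prefix 'B': factor to S → B S' with S' → a S | ε.
B has alternatives sharing prefix 'S d': factor to B → S d B' with B' → ε | S a.
B has alternatives sharing prefix 'd': factor to B → d B'' with B'' → d | b.

S ::= c d | B S'; B ::= S d B' | d B''; S' ::= a S | ε; B' ::= ε | S a; B'' ::= d | b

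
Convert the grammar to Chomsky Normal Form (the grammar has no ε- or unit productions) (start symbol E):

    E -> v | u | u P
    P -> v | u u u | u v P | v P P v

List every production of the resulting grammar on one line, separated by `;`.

Introduce a nonterminal for each terminal appearing in a rule of length ≥ 2: X1 → u, X2 → v.
Binarize each right-hand side of length ≥ 3 by chaining fresh nonterminals (Y1, Y2, …): affected rules were P → X1 X1 X1; P → X1 X2 P; P → X2 P P X2.

E -> v | u | X1 P; P -> v | X1 Y1 | X1 Y2 | X2 Y3; X1 -> u; X2 -> v; Y1 -> X1 X1; Y2 -> X2 P; Y3 -> P Y4; Y4 -> P X2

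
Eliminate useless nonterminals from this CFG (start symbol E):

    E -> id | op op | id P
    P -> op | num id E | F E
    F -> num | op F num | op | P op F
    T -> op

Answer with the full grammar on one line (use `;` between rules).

Generating nonterminals: {E, F, P, T}.
Reachable from E after that: {E, F, P}.
Removed useless symbols: {T} and every production mentioning them.

E -> id | op op | id P; P -> op | num id E | F E; F -> num | op F num | op | P op F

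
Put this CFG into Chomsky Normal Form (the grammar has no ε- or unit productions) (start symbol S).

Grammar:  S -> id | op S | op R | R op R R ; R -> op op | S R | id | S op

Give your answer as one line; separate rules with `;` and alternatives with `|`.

Introduce a nonterminal for each terminal appearing in a rule of length ≥ 2: X1 → op.
Binarize each right-hand side of length ≥ 3 by chaining fresh nonterminals (Y1, Y2, …): affected rules were S → R X1 R R.

S -> id | X1 S | X1 R | R Y1; R -> X1 X1 | S R | id | S X1; X1 -> op; Y1 -> X1 Y2; Y2 -> R R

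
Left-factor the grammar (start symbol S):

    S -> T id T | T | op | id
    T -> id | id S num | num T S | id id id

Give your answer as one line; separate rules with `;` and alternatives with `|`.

S -> op | id | T S'; T -> num T S | id T'; S' -> id T | ε; T' -> ε | S num | id id

S has alternatives sharing prefix 'T': factor to S → T S' with S' → id T | ε.
T has alternatives sharing prefix 'id': factor to T → id T' with T' → ε | S num | id id.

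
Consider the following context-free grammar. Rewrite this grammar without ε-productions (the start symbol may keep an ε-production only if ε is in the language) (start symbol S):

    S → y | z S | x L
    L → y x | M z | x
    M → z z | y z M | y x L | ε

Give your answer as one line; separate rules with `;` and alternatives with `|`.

Nullable set = {M}.
ε ∉ L(G), so no ε-production is kept.
Add the nullable-subset variants: L → M z gives M z | z. M → y z M gives y z M | y z.

S → y | z S | x L; L → y x | M z | z | x; M → z z | y z M | y z | y x L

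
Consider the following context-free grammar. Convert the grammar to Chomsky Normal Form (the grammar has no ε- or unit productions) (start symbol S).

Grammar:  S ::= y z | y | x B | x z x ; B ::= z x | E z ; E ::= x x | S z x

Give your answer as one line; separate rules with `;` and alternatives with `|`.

Introduce a nonterminal for each terminal appearing in a rule of length ≥ 2: X1 → y, X2 → z, X3 → x.
Binarize each right-hand side of length ≥ 3 by chaining fresh nonterminals (Y1, Y2, …): affected rules were S → X3 X2 X3; E → S X2 X3.

S ::= X1 X2 | y | X3 B | X3 Y1; B ::= X2 X3 | E X2; E ::= X3 X3 | S Y2; X1 ::= y; X2 ::= z; X3 ::= x; Y1 ::= X2 X3; Y2 ::= X2 X3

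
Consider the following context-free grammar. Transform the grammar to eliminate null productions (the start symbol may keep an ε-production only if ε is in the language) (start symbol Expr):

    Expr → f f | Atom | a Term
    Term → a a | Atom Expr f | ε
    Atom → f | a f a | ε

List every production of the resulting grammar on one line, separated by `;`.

The nullable symbols are {Atom, Expr, Term}.
ε ∈ L(G) since Expr is nullable, so keep Expr → ε.
Add the nullable-subset variants: Expr → a Term gives a Term | a. Term → Atom Expr f gives Atom Expr f | Atom f | Expr f | f.

Expr → f f | Atom | a Term | a | ε; Term → a a | Atom Expr f | Atom f | Expr f | f; Atom → f | a f a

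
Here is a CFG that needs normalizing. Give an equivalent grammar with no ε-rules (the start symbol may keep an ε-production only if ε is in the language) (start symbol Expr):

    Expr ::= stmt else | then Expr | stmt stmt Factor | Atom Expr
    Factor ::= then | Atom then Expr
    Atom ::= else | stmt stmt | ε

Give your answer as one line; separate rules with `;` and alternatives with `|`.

Expr ::= stmt else | then Expr | stmt stmt Factor | Atom Expr; Factor ::= then | Atom then Expr | then Expr; Atom ::= else | stmt stmt

Nullable set = {Atom}.
ε ∉ L(G), so no ε-production is kept.
Add the nullable-subset variants: Factor → Atom then Expr gives Atom then Expr | then Expr.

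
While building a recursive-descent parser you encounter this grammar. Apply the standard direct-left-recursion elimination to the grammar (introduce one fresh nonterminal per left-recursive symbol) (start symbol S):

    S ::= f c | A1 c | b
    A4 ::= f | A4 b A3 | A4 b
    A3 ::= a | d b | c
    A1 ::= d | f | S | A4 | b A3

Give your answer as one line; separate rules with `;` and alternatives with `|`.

Left recursion appears on A4.
For A4: α = {b A3, b}, β = {f}. Rewrite as A4 → β A4' and A4' → α A4' | ε.

S ::= f c | A1 c | b; A4 ::= f A4'; A3 ::= a | d b | c; A1 ::= d | f | S | A4 | b A3; A4' ::= b A3 A4' | b A4' | ε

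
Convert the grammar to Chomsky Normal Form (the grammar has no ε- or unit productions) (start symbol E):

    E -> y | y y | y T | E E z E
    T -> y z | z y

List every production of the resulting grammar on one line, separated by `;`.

E -> y | X1 X1 | X1 T | E Y1; T -> X1 X2 | X2 X1; X1 -> y; X2 -> z; Y1 -> E Y2; Y2 -> X2 E

Introduce a nonterminal for each terminal appearing in a rule of length ≥ 2: X1 → y, X2 → z.
Binarize each right-hand side of length ≥ 3 by chaining fresh nonterminals (Y1, Y2, …): affected rules were E → E E X2 E.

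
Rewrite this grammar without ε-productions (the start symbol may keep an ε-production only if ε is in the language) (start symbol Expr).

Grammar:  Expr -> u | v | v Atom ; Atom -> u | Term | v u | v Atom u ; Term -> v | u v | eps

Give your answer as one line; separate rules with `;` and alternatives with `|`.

Nullable nonterminals: {Atom, Term}.
ε ∉ L(G), so no ε-production is kept.

Expr -> u | v | v Atom; Atom -> u | Term | v u | v Atom u; Term -> v | u v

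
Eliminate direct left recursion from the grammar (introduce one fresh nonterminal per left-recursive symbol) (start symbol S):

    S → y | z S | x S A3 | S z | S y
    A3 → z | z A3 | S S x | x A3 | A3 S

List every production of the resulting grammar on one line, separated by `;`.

S, A3 are directly left-recursive.
For S: α = {z, y}, β = {y, z S, x S A3}. Rewrite as S → β S' and S' → α S' | ε.
For A3: α = {S}, β = {z, z A3, S S x, x A3}. Rewrite as A3 → β A3' and A3' → α A3' | ε.

S → y S' | z S S' | x S A3 S'; A3 → z A3' | z A3 A3' | S S x A3' | x A3 A3'; S' → z S' | y S' | eps; A3' → S A3' | eps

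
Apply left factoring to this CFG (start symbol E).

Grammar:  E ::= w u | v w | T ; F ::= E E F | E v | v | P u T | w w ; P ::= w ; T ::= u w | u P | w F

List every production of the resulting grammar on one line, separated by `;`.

E ::= w u | v w | T; F ::= v | P u T | w w | E F'; P ::= w; T ::= w F | u T'; F' ::= E F | v; T' ::= w | P

F has alternatives sharing prefix 'E': factor to F → E F' with F' → E F | v.
T has alternatives sharing prefix 'u': factor to T → u T' with T' → w | P.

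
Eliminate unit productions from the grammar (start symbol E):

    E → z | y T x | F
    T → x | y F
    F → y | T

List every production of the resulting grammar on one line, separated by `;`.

E → z | y T x | y | x | y F; T → x | y F; F → y | x | y F

Unit pairs: E ⇒* {F, T}; F ⇒* {T}.
For every A with A ⇒* B via unit rules, add B's non-unit alternatives to A; then delete every rule of the form X → Y.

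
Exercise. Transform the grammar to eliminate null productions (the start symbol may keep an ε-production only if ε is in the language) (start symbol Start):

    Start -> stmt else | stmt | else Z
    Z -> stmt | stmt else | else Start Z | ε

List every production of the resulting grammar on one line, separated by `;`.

Start -> stmt else | stmt | else Z | else; Z -> stmt | stmt else | else Start Z | else Start

The nullable symbols are {Z}.
ε ∉ L(G), so no ε-production is kept.
Add the nullable-subset variants: Start → else Z gives else Z | else. Z → else Start Z gives else Start Z | else Start.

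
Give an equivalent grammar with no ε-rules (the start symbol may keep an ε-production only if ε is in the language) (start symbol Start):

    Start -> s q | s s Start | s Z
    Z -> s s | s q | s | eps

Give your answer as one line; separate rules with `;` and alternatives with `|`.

Nullable nonterminals: {Z}.
ε ∉ L(G), so no ε-production is kept.
For each production, add variants omitting each subset of nullable occurrences: Start → s Z gives s Z | s.

Start -> s q | s s Start | s Z | s; Z -> s s | s q | s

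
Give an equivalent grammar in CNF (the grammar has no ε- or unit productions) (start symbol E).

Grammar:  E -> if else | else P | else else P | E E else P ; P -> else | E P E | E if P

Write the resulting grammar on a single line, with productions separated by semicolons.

E -> X1 X2 | X2 P | X2 Y1 | E Y2; P -> else | E Y4 | E Y5; X1 -> if; X2 -> else; Y1 -> X2 P; Y2 -> E Y3; Y3 -> X2 P; Y4 -> P E; Y5 -> X1 P

Introduce a nonterminal for each terminal appearing in a rule of length ≥ 2: X1 → if, X2 → else.
Binarize each right-hand side of length ≥ 3 by chaining fresh nonterminals (Y1, Y2, …): affected rules were E → X2 X2 P; E → E E X2 P; P → E P E; P → E X1 P.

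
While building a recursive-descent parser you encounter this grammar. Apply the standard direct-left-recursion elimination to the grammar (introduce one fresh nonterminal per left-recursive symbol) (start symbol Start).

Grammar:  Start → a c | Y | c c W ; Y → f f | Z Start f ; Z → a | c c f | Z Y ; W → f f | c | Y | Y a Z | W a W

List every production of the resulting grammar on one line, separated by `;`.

Start → a c | Y | c c W; Y → f f | Z Start f; Z → a Z1 | c c f Z1; W → f f W1 | c W1 | Y W1 | Y a Z W1; Z1 → Y Z1 | ε; W1 → a W W1 | ε

Directly left-recursive nonterminals: Z, W.
For Z: α = {Y}, β = {a, c c f}. Rewrite as Z → β Z1 and Z1 → α Z1 | ε.
For W: α = {a W}, β = {f f, c, Y, Y a Z}. Rewrite as W → β W1 and W1 → α W1 | ε.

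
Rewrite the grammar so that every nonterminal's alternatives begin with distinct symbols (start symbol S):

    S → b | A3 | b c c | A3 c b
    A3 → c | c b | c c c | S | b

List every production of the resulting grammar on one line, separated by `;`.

S has alternatives sharing prefix 'b': factor to S → b S' with S' → ε | c c.
S has alternatives sharing prefix 'A3': factor to S → A3 S'' with S'' → ε | c b.
A3 has alternatives sharing prefix 'c': factor to A3 → c A3' with A3' → ε | b | c c.

S → b S' | A3 S''; A3 → S | b | c A3'; S' → epsilon | c c; S'' → epsilon | c b; A3' → epsilon | b | c c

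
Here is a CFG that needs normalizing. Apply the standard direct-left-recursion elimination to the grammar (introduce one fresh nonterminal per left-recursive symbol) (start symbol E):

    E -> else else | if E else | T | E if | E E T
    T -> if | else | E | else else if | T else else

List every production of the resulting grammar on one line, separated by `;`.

Directly left-recursive nonterminals: E, T.
For E: α = {if, E T}, β = {else else, if E else, T}. Rewrite as E → β E' and E' → α E' | ε.
For T: α = {else else}, β = {if, else, E, else else if}. Rewrite as T → β T' and T' → α T' | ε.

E -> else else E' | if E else E' | T E'; T -> if T' | else T' | E T' | else else if T'; E' -> if E' | E T E' | ε; T' -> else else T' | ε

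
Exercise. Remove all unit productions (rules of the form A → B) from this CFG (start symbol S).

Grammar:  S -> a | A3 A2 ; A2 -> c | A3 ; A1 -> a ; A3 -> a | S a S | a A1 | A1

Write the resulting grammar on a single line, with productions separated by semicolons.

S -> a | A3 A2; A2 -> c | a | S a S | a A1; A1 -> a; A3 -> a | S a S | a A1

Unit pairs: A2 ⇒* {A1, A3}; A3 ⇒* {A1}.
Replace each nonterminal's rules with the union of the non-unit rules of every nonterminal it unit-derives.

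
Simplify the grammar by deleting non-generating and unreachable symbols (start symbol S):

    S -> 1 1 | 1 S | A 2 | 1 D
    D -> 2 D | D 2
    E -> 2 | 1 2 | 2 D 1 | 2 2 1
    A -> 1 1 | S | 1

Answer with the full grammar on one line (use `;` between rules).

S -> 1 1 | 1 S | A 2; A -> 1 1 | S | 1

Generating nonterminals: {A, E, S}.
Reachable from S after that: {A, S}.
Removed useless symbols: {D, E} and every production mentioning them.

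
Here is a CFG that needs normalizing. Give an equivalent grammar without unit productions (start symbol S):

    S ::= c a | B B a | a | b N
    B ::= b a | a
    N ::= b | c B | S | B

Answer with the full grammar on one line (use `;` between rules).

S ::= c a | B B a | a | b N; B ::= b a | a; N ::= b a | a | c a | B B a | b N | b | c B

Unit pairs: N ⇒* {B, S}.
Replace each nonterminal's rules with the union of the non-unit rules of every nonterminal it unit-derives.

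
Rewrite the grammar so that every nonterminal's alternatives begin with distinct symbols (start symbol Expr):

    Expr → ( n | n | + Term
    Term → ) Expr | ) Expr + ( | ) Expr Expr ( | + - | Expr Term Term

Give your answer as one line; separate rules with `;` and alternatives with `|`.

Term has alternatives sharing prefix ') Expr': factor to Term → ) Expr Term1 with Term1 → ε | + ( | Expr (.

Expr → ( n | n | + Term; Term → + - | Expr Term Term | ) Expr Term1; Term1 → epsilon | + ( | Expr (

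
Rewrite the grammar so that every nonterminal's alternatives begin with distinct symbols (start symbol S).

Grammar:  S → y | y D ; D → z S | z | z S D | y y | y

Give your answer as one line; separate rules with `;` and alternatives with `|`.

S → y S'; D → z D' | y D''; S' → ε | D; D' → ε | S D'''; D'' → y | ε; D''' → ε | D

S has alternatives sharing prefix 'y': factor to S → y S' with S' → ε | D.
D has alternatives sharing prefix 'z': factor to D → z D' with D' → S | ε | S D.
D has alternatives sharing prefix 'y': factor to D → y D'' with D'' → y | ε.
D' has alternatives sharing prefix 'S': factor to D' → S D''' with D''' → ε | D.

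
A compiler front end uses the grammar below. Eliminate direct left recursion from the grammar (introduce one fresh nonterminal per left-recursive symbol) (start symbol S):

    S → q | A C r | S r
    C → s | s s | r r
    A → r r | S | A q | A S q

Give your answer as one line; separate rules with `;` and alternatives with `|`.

S → q S' | A C r S'; C → s | s s | r r; A → r r A' | S A'; S' → r S' | ε; A' → q A' | S q A' | ε

Directly left-recursive nonterminals: S, A.
For S: α = {r}, β = {q, A C r}. Rewrite as S → β S' and S' → α S' | ε.
For A: α = {q, S q}, β = {r r, S}. Rewrite as A → β A' and A' → α A' | ε.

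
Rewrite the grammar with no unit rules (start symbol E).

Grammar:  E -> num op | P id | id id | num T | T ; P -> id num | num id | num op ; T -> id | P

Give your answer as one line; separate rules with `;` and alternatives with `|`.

E -> num op | P id | id id | num T | id num | num id | id; P -> id num | num id | num op; T -> id num | num id | num op | id

Unit pairs: E ⇒* {P, T}; T ⇒* {P}.
For each unit pair (A, B), copy every non-unit production of B to A, then drop all unit productions.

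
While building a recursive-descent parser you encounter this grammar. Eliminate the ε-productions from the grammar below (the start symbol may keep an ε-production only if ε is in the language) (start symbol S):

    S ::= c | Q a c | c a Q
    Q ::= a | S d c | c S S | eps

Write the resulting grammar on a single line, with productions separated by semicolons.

S ::= c | Q a c | a c | c a Q | c a; Q ::= a | S d c | c S S

Nullable set = {Q}.
ε ∉ L(G), so no ε-production is kept.
Expand every rule over subsets of its nullable positions: S → Q a c gives Q a c | a c. S → c a Q gives c a Q | c a.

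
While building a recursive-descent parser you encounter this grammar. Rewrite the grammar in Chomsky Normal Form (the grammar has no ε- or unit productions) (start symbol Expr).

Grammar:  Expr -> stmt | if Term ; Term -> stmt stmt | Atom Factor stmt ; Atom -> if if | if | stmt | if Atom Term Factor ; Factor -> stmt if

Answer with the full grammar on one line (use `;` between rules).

Introduce a nonterminal for each terminal appearing in a rule of length ≥ 2: X1 → if, X2 → stmt.
Binarize each right-hand side of length ≥ 3 by chaining fresh nonterminals (Y1, Y2, …): affected rules were Term → Atom Factor X2; Atom → X1 Atom Term Factor.

Expr -> stmt | X1 Term; Term -> X2 X2 | Atom Y1; Atom -> X1 X1 | if | stmt | X1 Y2; Factor -> X2 X1; X1 -> if; X2 -> stmt; Y1 -> Factor X2; Y2 -> Atom Y3; Y3 -> Term Factor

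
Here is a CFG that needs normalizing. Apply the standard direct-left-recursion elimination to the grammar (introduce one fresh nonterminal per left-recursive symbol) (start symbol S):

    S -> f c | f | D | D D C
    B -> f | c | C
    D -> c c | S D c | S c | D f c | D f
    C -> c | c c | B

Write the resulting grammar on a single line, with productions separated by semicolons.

Directly left-recursive nonterminal: D.
For D: α = {f c, f}, β = {c c, S D c, S c}. Rewrite as D → β D' and D' → α D' | ε.

S -> f c | f | D | D D C; B -> f | c | C; D -> c c D' | S D c D' | S c D'; C -> c | c c | B; D' -> f c D' | f D' | ε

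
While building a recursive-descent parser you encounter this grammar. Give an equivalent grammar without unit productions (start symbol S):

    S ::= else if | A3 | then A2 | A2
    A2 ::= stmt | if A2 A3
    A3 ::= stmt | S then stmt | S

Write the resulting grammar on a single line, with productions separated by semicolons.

Unit pairs: A3 ⇒* {A2, S}; S ⇒* {A2, A3}.
For every A with A ⇒* B via unit rules, add B's non-unit alternatives to A; then delete every rule of the form X → Y.

S ::= stmt | if A2 A3 | else if | then A2 | S then stmt; A2 ::= stmt | if A2 A3; A3 ::= stmt | if A2 A3 | else if | then A2 | S then stmt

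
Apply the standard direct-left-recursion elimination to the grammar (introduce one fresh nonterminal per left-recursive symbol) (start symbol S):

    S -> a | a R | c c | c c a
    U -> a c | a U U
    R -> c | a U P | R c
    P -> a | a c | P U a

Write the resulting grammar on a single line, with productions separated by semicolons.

Directly left-recursive nonterminals: R, P.
For R: α = {c}, β = {c, a U P}. Rewrite as R → β R' and R' → α R' | ε.
For P: α = {U a}, β = {a, a c}. Rewrite as P → β P' and P' → α P' | ε.

S -> a | a R | c c | c c a; U -> a c | a U U; R -> c R' | a U P R'; P -> a P' | a c P'; R' -> c R' | ε; P' -> U a P' | ε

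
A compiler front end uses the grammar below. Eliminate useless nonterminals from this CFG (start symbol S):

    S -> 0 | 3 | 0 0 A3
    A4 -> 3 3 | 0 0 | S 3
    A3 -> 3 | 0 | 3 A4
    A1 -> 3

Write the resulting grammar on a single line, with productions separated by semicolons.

Generating nonterminals: {A1, A3, A4, S}.
Reachable from S after that: {A3, A4, S}.
Removed useless symbols: {A1} and every production mentioning them.

S -> 0 | 3 | 0 0 A3; A4 -> 3 3 | 0 0 | S 3; A3 -> 3 | 0 | 3 A4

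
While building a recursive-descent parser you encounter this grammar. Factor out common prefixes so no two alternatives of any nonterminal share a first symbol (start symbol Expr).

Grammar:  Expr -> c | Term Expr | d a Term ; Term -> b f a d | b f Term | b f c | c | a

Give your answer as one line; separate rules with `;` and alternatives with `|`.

Expr -> c | Term Expr | d a Term; Term -> c | a | b f Term1; Term1 -> a d | Term | c

Term has alternatives sharing prefix 'b f': factor to Term → b f Term1 with Term1 → a d | Term | c.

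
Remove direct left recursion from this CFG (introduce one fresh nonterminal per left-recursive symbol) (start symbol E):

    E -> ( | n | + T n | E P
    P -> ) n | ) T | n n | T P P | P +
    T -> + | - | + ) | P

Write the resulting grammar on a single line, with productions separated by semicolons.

E -> ( E' | n E' | + T n E'; P -> ) n P' | ) T P' | n n P' | T P P P'; T -> + | - | + ) | P; E' -> P E' | eps; P' -> + P' | eps

Directly left-recursive nonterminals: E, P.
For E: α = {P}, β = {(, n, + T n}. Rewrite as E → β E' and E' → α E' | ε.
For P: α = {+}, β = {) n, ) T, n n, T P P}. Rewrite as P → β P' and P' → α P' | ε.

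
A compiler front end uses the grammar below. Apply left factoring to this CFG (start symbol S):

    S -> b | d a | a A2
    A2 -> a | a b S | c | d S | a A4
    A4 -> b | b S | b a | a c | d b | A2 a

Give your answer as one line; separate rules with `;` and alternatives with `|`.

A2 has alternatives sharing prefix 'a': factor to A2 → a A2' with A2' → ε | b S | A4.
A4 has alternatives sharing prefix 'b': factor to A4 → b A4' with A4' → ε | S | a.

S -> b | d a | a A2; A2 -> c | d S | a A2'; A4 -> a c | d b | A2 a | b A4'; A2' -> ε | b S | A4; A4' -> ε | S | a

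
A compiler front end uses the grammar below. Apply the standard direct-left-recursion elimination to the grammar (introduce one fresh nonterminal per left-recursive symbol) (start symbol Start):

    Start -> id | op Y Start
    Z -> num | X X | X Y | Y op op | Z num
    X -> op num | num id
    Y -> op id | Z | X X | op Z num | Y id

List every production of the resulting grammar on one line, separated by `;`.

Z, Y are directly left-recursive.
For Z: α = {num}, β = {num, X X, X Y, Y op op}. Rewrite as Z → β Z1 and Z1 → α Z1 | ε.
For Y: α = {id}, β = {op id, Z, X X, op Z num}. Rewrite as Y → β Y1 and Y1 → α Y1 | ε.

Start -> id | op Y Start; Z -> num Z1 | X X Z1 | X Y Z1 | Y op op Z1; X -> op num | num id; Y -> op id Y1 | Z Y1 | X X Y1 | op Z num Y1; Z1 -> num Z1 | ε; Y1 -> id Y1 | ε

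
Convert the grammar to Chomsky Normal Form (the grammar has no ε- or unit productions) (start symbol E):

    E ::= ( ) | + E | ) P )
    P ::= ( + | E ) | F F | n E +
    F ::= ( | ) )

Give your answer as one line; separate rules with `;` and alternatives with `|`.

Introduce a nonterminal for each terminal appearing in a rule of length ≥ 2: X1 → (, X2 → ), X3 → +, X4 → n.
Binarize each right-hand side of length ≥ 3 by chaining fresh nonterminals (Y1, Y2, …): affected rules were E → X2 P X2; P → X4 E X3.

E ::= X1 X2 | X3 E | X2 Y1; P ::= X1 X3 | E X2 | F F | X4 Y2; F ::= ( | X2 X2; X1 ::= (; X2 ::= ); X3 ::= +; X4 ::= n; Y1 ::= P X2; Y2 ::= E X3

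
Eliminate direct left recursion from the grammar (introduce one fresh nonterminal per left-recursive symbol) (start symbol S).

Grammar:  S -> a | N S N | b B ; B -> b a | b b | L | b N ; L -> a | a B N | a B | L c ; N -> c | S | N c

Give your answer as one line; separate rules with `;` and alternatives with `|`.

S -> a | N S N | b B; B -> b a | b b | L | b N; L -> a L' | a B N L' | a B L'; N -> c N' | S N'; L' -> c L' | eps; N' -> c N' | eps

L, N are directly left-recursive.
For L: α = {c}, β = {a, a B N, a B}. Rewrite as L → β L' and L' → α L' | ε.
For N: α = {c}, β = {c, S}. Rewrite as N → β N' and N' → α N' | ε.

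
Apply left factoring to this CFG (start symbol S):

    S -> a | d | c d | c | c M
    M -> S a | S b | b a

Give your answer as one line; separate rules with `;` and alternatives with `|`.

S -> a | d | c S'; M -> b a | S M'; S' -> d | ε | M; M' -> a | b

S has alternatives sharing prefix 'c': factor to S → c S' with S' → d | ε | M.
M has alternatives sharing prefix 'S': factor to M → S M' with M' → a | b.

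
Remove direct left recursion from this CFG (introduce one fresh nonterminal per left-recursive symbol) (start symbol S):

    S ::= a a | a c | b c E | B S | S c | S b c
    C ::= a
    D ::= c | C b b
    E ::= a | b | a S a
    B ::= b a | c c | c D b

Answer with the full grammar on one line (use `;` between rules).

S is directly left-recursive.
For S: α = {c, b c}, β = {a a, a c, b c E, B S}. Rewrite as S → β S' and S' → α S' | ε.

S ::= a a S' | a c S' | b c E S' | B S S'; C ::= a; D ::= c | C b b; E ::= a | b | a S a; B ::= b a | c c | c D b; S' ::= c S' | b c S' | ε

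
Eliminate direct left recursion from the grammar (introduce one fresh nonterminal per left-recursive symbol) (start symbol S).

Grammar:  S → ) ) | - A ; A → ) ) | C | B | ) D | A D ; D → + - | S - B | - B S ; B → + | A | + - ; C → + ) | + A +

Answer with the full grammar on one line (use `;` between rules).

Left recursion appears on A.
For A: α = {D}, β = {) ), C, B, ) D}. Rewrite as A → β A' and A' → α A' | ε.

S → ) ) | - A; A → ) ) A' | C A' | B A' | ) D A'; D → + - | S - B | - B S; B → + | A | + -; C → + ) | + A +; A' → D A' | ε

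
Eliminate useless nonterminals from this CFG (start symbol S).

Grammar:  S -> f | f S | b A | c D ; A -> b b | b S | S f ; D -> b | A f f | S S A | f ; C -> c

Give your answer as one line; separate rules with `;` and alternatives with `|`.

Generating nonterminals: {A, C, D, S}.
Reachable from S after that: {A, D, S}.
Removed useless symbols: {C} and every production mentioning them.

S -> f | f S | b A | c D; A -> b b | b S | S f; D -> b | A f f | S S A | f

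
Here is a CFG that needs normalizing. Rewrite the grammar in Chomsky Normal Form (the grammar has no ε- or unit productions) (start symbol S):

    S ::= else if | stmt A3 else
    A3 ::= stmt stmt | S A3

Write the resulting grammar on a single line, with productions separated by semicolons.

S ::= X1 X2 | X3 Y1; A3 ::= X3 X3 | S A3; X1 ::= else; X2 ::= if; X3 ::= stmt; Y1 ::= A3 X1

Introduce a nonterminal for each terminal appearing in a rule of length ≥ 2: X1 → else, X2 → if, X3 → stmt.
Binarize each right-hand side of length ≥ 3 by chaining fresh nonterminals (Y1, Y2, …): affected rules were S → X3 A3 X1.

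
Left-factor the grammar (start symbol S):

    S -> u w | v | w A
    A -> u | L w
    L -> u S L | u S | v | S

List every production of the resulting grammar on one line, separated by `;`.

L has alternatives sharing prefix 'u S': factor to L → u S L' with L' → L | ε.

S -> u w | v | w A; A -> u | L w; L -> v | S | u S L'; L' -> L | ε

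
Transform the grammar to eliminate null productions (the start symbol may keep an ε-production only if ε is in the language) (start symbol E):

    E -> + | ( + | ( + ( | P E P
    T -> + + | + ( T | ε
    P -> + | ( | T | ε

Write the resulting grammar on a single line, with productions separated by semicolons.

Nullable set = {P, T}.
ε ∉ L(G), so no ε-production is kept.
Expand every rule over subsets of its nullable positions: E → P E P gives P E P | P E | E P. T → + ( T gives + ( T | + (.

E -> + | ( + | ( + ( | P E P | P E | E P; T -> + + | + ( T | + (; P -> + | ( | T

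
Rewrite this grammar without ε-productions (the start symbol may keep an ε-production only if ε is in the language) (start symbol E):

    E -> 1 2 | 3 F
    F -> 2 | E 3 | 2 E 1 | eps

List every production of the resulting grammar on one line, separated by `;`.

E -> 1 2 | 3 F | 3; F -> 2 | E 3 | 2 E 1

Nullable nonterminals: {F}.
ε ∉ L(G), so no ε-production is kept.
Add the nullable-subset variants: E → 3 F gives 3 F | 3.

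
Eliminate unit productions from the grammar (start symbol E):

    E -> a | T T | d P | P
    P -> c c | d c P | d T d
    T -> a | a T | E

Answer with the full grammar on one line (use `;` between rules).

E -> a | T T | d P | c c | d c P | d T d; P -> c c | d c P | d T d; T -> a | T T | d P | c c | d c P | d T d | a T

Unit pairs: E ⇒* {P}; T ⇒* {E, P}.
For every A with A ⇒* B via unit rules, add B's non-unit alternatives to A; then delete every rule of the form X → Y.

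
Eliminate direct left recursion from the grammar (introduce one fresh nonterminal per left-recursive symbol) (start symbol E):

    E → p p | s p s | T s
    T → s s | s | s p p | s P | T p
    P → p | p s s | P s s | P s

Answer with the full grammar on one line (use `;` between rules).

E → p p | s p s | T s; T → s s T' | s T' | s p p T' | s P T'; P → p P' | p s s P'; T' → p T' | ε; P' → s s P' | s P' | ε

Left recursion appears on T, P.
For T: α = {p}, β = {s s, s, s p p, s P}. Rewrite as T → β T' and T' → α T' | ε.
For P: α = {s s, s}, β = {p, p s s}. Rewrite as P → β P' and P' → α P' | ε.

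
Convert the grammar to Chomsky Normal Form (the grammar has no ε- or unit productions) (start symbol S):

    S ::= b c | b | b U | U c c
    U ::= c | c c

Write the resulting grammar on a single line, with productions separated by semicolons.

Introduce a nonterminal for each terminal appearing in a rule of length ≥ 2: X1 → b, X2 → c.
Binarize each right-hand side of length ≥ 3 by chaining fresh nonterminals (Y1, Y2, …): affected rules were S → U X2 X2.

S ::= X1 X2 | b | X1 U | U Y1; U ::= c | X2 X2; X1 ::= b; X2 ::= c; Y1 ::= X2 X2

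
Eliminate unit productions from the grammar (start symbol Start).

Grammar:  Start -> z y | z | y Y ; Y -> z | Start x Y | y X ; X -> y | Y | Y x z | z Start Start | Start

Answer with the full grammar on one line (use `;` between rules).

Unit pairs: X ⇒* {Start, Y}.
For every A with A ⇒* B via unit rules, add B's non-unit alternatives to A; then delete every rule of the form X → Y.

Start -> z y | z | y Y; Y -> z | Start x Y | y X; X -> z y | z | y Y | y | Y x z | z Start Start | Start x Y | y X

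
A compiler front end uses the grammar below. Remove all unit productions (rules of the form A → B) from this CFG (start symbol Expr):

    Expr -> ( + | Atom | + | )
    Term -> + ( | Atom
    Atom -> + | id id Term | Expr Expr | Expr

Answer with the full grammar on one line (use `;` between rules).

Unit pairs: Atom ⇒* {Expr}; Expr ⇒* {Atom}; Term ⇒* {Atom, Expr}.
Replace each nonterminal's rules with the union of the non-unit rules of every nonterminal it unit-derives.

Expr -> + | id id Term | Expr Expr | ( + | ); Term -> + ( | + | id id Term | Expr Expr | ( + | ); Atom -> + | id id Term | Expr Expr | ( + | )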